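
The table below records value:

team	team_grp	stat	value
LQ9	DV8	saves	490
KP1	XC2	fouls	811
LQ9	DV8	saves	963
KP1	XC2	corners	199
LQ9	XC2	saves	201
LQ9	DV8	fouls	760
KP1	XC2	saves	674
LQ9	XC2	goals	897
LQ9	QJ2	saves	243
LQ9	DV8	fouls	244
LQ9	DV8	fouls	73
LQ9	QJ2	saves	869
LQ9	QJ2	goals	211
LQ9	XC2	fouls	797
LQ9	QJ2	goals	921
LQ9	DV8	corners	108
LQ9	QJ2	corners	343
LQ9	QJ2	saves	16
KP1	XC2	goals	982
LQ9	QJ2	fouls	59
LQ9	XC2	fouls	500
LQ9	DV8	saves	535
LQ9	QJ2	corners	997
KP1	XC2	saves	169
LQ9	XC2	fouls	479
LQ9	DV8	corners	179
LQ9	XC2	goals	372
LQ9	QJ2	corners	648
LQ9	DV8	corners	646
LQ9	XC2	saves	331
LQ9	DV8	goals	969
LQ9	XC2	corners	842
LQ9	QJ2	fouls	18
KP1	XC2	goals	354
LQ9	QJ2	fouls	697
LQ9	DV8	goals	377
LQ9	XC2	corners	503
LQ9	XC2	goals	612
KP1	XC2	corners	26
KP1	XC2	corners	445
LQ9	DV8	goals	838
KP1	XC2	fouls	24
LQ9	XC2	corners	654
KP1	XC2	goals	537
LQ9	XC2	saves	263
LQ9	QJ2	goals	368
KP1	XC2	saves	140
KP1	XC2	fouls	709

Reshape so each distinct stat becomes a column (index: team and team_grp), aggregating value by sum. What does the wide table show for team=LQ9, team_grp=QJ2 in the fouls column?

774

Rows with team=LQ9, team_grp=QJ2 and stat=fouls: value values are 59, 18, 697.
59 + 18 + 697 = 774.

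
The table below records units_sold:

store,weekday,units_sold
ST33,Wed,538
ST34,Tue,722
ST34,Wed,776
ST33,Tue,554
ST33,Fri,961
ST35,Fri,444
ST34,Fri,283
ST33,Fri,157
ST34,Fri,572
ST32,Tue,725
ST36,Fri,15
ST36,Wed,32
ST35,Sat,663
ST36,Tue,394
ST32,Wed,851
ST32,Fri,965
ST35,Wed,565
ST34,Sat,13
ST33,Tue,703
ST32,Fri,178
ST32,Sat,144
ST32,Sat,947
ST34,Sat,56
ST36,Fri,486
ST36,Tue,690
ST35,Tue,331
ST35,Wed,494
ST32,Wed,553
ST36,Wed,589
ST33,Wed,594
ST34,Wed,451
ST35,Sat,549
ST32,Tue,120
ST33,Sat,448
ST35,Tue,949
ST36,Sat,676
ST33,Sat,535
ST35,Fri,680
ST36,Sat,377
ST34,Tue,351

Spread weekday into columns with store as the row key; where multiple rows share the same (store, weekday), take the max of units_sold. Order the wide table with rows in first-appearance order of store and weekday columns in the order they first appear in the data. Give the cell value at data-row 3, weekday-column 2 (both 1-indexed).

949

With rows in first-appearance order of store, row 3 is store=ST35. weekday columns in first-appearance order: Wed, Tue, Fri, Sat; column 2 is Tue.
Long rows with store=ST35, weekday=Tue: max(331, 949) = 949.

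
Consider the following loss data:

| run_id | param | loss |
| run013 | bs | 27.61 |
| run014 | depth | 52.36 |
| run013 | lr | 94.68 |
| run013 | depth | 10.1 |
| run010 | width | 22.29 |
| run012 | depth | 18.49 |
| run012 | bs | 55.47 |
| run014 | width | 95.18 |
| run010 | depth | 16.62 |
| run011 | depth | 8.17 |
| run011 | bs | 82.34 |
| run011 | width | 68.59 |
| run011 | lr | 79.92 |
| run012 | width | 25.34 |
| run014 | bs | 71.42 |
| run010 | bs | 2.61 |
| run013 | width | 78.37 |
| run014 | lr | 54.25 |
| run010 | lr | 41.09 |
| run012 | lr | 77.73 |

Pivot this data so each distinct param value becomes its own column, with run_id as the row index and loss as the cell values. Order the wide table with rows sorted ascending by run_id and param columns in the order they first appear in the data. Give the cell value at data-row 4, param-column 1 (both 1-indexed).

27.61

With rows sorted ascending by run_id, row 4 is run_id=run013. param columns in first-appearance order: bs, depth, lr, width; column 1 is bs.
Long rows with run_id=run013, param=bs: loss = 27.61.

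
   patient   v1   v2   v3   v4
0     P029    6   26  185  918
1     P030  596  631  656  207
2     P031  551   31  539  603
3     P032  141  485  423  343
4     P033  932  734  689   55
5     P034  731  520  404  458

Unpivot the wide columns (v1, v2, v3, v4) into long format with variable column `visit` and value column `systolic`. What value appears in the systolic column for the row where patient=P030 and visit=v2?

Unpivoting turns each (patient, wide-column) pair into one long row.
The wide cell at row P030, column v2 holds 631, so the long row (P030, v2) has systolic=631.

631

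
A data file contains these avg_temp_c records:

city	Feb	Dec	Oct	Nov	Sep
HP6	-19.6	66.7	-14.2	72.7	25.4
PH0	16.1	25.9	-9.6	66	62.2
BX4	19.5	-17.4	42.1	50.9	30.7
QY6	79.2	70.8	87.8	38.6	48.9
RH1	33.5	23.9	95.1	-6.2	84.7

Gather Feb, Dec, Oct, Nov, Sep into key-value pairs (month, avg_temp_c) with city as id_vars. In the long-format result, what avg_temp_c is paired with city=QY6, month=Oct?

Unpivoting turns each (city, wide-column) pair into one long row.
The wide cell at row QY6, column Oct holds 87.8, so the long row (QY6, Oct) has avg_temp_c=87.8.

87.8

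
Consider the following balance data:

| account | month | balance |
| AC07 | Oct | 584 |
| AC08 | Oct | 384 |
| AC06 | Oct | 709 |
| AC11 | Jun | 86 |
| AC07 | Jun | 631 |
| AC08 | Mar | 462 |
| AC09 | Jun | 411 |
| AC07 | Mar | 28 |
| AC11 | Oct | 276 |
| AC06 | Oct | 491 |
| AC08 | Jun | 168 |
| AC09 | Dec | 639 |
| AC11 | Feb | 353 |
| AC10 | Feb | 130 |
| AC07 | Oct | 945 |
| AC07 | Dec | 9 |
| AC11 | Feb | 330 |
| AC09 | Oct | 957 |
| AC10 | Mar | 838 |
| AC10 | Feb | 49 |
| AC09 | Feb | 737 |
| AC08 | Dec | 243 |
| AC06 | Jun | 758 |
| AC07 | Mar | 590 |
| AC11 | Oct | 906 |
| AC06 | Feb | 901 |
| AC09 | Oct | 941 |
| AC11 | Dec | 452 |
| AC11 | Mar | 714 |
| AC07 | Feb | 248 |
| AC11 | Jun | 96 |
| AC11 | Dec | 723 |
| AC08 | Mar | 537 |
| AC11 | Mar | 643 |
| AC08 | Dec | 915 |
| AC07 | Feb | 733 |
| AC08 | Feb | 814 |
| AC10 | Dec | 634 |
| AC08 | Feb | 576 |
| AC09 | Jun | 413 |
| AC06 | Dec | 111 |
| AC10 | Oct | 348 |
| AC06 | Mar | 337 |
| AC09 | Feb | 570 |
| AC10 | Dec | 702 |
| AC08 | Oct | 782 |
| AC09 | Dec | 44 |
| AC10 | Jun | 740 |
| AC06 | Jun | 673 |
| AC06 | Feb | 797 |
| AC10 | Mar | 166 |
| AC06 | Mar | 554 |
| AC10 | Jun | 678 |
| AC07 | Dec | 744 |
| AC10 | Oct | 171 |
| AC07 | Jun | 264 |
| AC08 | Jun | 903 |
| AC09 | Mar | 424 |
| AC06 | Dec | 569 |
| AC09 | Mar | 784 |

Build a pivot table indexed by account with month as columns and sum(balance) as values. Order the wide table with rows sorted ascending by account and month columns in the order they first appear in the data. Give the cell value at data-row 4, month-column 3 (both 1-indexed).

With rows sorted ascending by account, row 4 is account=AC09. month columns in first-appearance order: Oct, Jun, Mar, Dec, Feb; column 3 is Mar.
Long rows with account=AC09, month=Mar: 424 + 784 = 1208.

1208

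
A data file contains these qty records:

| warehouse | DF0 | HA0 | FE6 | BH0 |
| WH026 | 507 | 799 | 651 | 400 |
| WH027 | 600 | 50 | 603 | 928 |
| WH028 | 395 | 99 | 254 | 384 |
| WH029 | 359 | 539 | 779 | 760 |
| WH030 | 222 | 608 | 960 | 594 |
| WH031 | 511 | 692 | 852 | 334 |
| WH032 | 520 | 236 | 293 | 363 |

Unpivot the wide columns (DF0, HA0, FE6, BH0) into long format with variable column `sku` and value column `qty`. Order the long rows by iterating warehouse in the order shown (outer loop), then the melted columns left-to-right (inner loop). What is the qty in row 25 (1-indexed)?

520

28 rows total (7 × 4). Row 25: index ⌊(25-1)/4⌋ = 6 into warehouse → WH032; (25-1) mod 4 = 0 into the melted columns → DF0.
So row 25 is (WH032, DF0, 520); qty = 520.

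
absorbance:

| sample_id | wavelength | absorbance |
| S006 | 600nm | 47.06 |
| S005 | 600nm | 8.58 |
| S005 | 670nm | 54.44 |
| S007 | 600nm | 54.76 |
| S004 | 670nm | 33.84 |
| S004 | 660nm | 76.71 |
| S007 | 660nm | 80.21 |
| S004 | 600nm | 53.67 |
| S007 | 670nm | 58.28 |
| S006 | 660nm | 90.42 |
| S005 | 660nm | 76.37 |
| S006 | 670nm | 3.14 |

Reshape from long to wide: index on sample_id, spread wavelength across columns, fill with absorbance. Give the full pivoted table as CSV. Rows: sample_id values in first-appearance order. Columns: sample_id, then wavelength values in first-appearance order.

Columns: sample_id plus the 3 distinct wavelength values (600nm, 670nm, 660nm).
For example, row S006 column 600nm takes absorbance=47.06 from the long row (S006, 600nm).

sample_id,600nm,670nm,660nm
S006,47.06,3.14,90.42
S005,8.58,54.44,76.37
S007,54.76,58.28,80.21
S004,53.67,33.84,76.71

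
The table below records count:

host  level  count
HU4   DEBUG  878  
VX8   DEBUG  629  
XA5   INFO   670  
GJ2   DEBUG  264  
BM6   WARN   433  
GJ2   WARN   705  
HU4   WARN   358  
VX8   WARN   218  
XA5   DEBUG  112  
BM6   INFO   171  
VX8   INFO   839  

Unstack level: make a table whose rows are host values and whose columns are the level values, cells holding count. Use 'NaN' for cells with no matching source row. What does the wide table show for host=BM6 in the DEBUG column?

No long-format row has host=BM6 and level=DEBUG, so the cell is NaN.

NaN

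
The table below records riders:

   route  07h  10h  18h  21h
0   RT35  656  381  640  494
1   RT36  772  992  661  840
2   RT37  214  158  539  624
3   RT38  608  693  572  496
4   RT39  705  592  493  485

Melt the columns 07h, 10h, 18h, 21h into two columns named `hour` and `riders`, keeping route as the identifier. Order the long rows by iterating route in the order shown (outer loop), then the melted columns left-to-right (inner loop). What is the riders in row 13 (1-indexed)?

20 rows total (5 × 4). Row 13: index ⌊(13-1)/4⌋ = 3 into route → RT38; (13-1) mod 4 = 0 into the melted columns → 07h.
So row 13 is (RT38, 07h, 608); riders = 608.

608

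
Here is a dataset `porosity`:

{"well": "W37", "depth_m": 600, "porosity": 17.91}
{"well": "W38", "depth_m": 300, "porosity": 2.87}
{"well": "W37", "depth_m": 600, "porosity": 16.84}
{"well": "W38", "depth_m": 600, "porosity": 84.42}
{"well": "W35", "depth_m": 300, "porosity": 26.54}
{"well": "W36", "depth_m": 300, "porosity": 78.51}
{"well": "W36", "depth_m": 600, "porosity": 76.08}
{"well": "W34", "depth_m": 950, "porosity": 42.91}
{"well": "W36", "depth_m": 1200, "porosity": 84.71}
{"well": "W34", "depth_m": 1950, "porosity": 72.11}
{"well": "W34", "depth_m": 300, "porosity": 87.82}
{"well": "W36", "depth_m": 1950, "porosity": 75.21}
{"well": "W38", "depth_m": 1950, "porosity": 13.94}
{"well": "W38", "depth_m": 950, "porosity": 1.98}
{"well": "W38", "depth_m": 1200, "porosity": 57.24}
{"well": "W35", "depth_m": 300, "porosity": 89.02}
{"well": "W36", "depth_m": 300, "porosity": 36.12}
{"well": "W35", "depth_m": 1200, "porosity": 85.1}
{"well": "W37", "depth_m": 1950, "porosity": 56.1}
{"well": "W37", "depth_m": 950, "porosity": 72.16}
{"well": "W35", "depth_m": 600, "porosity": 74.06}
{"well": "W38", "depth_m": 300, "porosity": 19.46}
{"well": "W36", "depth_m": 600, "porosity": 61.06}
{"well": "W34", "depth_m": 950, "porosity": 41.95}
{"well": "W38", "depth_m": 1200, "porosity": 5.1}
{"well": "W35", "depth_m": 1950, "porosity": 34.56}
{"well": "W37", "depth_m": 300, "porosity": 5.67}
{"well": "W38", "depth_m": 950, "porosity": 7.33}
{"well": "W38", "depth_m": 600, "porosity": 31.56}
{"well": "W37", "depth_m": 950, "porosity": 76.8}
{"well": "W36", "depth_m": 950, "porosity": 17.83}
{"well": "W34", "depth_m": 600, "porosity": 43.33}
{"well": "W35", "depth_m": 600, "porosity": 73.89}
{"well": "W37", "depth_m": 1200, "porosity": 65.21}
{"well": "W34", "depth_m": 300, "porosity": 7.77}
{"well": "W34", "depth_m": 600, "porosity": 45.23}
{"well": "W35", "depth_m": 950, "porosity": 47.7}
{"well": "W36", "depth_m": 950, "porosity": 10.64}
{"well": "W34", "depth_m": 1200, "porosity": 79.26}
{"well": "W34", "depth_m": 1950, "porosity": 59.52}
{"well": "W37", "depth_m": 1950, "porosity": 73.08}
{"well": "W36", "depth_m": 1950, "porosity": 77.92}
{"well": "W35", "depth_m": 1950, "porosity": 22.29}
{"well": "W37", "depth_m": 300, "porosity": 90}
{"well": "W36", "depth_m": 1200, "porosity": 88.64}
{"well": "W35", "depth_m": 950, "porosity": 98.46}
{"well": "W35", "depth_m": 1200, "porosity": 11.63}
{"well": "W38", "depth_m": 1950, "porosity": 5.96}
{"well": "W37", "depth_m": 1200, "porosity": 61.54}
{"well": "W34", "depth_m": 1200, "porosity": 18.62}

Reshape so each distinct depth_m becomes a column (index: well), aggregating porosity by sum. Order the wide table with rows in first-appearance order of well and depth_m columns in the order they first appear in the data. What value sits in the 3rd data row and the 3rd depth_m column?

146.16

With rows in first-appearance order of well, row 3 is well=W35. depth_m columns in first-appearance order: 600, 300, 950, 1200, 1950; column 3 is 950.
Long rows with well=W35, depth_m=950: 47.7 + 98.46 = 146.16.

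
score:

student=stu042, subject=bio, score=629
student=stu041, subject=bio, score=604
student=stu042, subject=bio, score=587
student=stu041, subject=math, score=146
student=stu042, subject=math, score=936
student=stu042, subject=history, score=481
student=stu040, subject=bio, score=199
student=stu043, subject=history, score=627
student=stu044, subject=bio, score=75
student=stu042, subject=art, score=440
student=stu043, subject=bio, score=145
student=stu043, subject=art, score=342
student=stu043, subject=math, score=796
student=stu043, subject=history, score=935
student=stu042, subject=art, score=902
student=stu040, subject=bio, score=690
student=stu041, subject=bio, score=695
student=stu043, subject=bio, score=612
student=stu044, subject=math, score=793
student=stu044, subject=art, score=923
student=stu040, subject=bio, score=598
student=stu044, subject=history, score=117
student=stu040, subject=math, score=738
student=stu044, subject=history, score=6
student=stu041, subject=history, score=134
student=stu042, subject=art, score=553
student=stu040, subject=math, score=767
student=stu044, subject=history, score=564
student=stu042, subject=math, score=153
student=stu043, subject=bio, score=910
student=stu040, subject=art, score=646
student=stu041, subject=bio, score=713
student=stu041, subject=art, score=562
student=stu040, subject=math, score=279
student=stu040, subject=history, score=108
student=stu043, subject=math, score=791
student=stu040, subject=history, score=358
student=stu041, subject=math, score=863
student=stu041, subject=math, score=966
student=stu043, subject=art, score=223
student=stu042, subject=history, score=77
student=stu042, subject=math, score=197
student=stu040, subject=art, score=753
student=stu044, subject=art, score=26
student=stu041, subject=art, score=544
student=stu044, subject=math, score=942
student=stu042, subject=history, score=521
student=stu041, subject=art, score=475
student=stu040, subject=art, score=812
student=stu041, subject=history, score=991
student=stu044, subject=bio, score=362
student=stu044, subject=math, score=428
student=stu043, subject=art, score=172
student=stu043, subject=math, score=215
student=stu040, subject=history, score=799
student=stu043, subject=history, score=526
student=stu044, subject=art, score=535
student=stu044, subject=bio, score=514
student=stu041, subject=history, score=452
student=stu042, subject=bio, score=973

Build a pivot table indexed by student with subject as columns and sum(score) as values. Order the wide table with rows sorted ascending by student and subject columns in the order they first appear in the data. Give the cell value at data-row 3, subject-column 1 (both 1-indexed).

With rows sorted ascending by student, row 3 is student=stu042. subject columns in first-appearance order: bio, math, history, art; column 1 is bio.
Long rows with student=stu042, subject=bio: 629 + 587 + 973 = 2189.

2189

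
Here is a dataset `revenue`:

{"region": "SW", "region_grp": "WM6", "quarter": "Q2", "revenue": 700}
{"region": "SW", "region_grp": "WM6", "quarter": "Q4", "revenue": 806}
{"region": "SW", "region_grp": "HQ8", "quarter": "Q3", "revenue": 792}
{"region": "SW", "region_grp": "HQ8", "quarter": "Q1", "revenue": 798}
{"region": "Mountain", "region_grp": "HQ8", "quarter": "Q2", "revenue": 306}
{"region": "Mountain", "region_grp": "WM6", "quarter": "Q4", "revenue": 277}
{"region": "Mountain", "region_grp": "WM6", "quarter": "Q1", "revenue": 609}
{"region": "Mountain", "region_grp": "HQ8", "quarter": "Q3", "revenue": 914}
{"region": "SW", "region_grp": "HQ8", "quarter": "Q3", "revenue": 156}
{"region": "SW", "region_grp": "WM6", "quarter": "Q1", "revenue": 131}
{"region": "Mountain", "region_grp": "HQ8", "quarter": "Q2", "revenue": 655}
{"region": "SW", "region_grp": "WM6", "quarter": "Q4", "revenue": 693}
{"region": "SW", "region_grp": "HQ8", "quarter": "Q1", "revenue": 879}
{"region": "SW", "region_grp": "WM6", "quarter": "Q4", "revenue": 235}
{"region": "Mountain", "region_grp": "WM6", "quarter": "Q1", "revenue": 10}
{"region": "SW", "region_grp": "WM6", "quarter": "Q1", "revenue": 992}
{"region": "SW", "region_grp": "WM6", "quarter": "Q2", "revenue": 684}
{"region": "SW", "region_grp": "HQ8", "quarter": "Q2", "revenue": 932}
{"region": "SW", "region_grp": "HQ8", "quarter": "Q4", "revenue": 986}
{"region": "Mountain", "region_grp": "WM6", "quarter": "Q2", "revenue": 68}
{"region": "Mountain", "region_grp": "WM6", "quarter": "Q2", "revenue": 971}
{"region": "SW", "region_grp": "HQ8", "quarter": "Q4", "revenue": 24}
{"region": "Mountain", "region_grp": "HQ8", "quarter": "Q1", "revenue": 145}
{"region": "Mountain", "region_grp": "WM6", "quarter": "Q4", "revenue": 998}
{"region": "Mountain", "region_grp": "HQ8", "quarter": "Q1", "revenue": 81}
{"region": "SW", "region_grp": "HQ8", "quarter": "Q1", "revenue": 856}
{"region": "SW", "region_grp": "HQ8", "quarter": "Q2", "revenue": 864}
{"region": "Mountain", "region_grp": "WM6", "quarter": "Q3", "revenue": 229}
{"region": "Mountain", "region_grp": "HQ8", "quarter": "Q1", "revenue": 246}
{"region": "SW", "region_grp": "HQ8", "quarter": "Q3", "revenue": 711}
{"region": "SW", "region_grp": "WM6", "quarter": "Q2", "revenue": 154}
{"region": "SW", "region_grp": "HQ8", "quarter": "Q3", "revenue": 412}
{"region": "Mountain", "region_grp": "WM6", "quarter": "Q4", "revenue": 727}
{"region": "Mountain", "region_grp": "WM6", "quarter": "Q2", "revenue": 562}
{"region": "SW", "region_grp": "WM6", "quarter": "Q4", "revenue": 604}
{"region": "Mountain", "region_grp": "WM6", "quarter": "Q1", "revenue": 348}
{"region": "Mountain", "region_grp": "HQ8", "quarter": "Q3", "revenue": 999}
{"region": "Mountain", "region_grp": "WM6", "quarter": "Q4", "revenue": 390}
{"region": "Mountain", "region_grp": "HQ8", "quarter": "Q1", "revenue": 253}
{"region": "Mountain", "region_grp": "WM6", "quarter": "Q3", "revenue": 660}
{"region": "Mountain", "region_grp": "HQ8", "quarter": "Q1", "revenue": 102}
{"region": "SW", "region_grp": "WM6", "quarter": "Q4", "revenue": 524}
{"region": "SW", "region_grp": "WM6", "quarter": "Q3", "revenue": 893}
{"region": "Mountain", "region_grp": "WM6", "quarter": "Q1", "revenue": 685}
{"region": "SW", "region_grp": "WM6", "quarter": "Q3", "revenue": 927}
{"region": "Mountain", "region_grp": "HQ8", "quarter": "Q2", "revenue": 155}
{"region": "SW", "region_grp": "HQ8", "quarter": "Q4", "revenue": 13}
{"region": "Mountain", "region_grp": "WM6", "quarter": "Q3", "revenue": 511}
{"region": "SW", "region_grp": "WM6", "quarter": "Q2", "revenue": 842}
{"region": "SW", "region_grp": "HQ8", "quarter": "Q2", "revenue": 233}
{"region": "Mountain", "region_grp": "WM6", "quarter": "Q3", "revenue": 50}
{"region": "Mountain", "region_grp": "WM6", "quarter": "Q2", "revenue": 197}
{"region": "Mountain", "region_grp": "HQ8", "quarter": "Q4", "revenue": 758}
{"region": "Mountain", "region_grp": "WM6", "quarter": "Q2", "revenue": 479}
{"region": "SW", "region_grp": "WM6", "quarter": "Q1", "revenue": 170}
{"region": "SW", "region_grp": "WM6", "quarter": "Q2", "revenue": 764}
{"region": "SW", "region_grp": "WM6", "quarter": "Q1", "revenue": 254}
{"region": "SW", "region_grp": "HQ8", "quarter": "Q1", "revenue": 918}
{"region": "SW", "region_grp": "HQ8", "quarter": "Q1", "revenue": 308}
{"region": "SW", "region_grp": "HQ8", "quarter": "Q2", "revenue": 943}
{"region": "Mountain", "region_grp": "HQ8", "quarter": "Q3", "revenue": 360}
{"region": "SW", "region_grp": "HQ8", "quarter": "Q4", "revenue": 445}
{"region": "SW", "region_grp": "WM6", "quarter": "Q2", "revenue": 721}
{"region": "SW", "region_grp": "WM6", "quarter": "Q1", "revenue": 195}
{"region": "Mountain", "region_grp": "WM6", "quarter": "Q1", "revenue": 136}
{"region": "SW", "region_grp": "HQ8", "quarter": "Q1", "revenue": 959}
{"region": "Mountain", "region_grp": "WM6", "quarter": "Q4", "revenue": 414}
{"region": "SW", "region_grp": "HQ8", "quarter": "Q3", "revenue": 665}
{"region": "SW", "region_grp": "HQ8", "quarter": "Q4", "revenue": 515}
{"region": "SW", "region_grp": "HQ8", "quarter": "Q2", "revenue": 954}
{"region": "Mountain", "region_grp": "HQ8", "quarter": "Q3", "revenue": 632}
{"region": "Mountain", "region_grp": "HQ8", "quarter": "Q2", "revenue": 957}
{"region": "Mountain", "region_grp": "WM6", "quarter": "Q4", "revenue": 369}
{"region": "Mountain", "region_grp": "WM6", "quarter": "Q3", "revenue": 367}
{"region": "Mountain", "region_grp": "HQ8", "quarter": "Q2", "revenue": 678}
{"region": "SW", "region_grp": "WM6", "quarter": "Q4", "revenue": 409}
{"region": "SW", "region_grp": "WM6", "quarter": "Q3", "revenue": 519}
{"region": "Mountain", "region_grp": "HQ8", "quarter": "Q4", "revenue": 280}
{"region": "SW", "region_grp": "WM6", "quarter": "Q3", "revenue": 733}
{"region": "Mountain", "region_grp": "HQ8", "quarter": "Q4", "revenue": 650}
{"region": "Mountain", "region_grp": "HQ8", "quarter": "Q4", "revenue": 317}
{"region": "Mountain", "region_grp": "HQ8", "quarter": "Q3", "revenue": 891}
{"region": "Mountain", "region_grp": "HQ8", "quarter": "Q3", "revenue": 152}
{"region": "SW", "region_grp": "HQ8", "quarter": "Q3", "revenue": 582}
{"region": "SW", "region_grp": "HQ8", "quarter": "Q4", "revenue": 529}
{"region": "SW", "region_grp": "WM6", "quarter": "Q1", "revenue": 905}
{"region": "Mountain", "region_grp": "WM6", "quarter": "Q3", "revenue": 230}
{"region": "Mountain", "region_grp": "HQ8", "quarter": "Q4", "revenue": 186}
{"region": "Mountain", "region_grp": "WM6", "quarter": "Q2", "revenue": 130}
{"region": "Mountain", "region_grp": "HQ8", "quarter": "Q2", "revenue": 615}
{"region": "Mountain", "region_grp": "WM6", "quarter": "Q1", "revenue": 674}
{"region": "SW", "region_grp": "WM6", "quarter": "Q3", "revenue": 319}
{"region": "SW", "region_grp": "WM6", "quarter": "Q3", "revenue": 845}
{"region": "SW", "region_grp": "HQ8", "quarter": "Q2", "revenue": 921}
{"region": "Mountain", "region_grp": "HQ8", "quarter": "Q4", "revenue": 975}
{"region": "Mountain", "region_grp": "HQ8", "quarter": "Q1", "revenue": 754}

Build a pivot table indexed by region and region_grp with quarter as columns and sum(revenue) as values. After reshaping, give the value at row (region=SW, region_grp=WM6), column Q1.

Rows with region=SW, region_grp=WM6 and quarter=Q1: revenue values are 131, 992, 170, 254, 195, 905.
131 + 992 + 170 + 254 + 195 + 905 = 2647.

2647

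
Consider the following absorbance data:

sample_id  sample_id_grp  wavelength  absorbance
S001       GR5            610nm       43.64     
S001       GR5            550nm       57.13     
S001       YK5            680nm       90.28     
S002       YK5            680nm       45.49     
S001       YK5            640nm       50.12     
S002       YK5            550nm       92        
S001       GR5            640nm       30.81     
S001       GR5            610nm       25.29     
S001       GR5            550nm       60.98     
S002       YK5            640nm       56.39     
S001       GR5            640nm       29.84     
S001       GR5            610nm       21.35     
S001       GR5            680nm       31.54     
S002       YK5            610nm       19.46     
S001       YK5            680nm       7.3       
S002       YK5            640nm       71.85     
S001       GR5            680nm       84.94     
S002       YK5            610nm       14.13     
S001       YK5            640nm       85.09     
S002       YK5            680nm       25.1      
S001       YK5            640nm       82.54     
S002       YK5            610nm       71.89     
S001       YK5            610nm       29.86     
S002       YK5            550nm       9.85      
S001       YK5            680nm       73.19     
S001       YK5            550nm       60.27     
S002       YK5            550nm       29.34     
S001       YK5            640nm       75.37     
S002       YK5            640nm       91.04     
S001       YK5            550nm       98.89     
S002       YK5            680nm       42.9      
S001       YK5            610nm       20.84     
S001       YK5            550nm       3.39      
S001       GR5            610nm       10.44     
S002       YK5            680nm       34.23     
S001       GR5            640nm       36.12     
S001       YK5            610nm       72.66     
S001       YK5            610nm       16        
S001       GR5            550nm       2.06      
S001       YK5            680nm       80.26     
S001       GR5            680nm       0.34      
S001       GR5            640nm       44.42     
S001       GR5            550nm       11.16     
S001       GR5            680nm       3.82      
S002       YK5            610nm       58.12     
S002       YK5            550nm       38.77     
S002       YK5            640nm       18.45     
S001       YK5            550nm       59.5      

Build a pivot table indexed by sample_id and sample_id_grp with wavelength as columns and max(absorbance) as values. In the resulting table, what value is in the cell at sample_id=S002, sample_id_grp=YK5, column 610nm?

71.89

Rows with sample_id=S002, sample_id_grp=YK5 and wavelength=610nm: absorbance values are 19.46, 14.13, 71.89, 58.12.
max(19.46, 14.13, 71.89, 58.12) = 71.89.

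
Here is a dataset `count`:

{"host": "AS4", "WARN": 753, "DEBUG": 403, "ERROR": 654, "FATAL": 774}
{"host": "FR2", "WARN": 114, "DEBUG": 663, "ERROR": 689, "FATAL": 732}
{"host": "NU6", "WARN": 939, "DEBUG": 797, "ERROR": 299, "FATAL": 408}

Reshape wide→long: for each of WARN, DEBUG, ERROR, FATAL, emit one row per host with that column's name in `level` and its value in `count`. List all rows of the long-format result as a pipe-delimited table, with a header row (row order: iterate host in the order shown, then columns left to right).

Each (host, column) pair becomes one row: 3 × 4 = 12 rows.
For example, (AS4, WARN) → count=753.

| host | level | count |
| AS4 | WARN | 753 |
| AS4 | DEBUG | 403 |
| AS4 | ERROR | 654 |
| AS4 | FATAL | 774 |
| FR2 | WARN | 114 |
| FR2 | DEBUG | 663 |
| FR2 | ERROR | 689 |
| FR2 | FATAL | 732 |
| NU6 | WARN | 939 |
| NU6 | DEBUG | 797 |
| NU6 | ERROR | 299 |
| NU6 | FATAL | 408 |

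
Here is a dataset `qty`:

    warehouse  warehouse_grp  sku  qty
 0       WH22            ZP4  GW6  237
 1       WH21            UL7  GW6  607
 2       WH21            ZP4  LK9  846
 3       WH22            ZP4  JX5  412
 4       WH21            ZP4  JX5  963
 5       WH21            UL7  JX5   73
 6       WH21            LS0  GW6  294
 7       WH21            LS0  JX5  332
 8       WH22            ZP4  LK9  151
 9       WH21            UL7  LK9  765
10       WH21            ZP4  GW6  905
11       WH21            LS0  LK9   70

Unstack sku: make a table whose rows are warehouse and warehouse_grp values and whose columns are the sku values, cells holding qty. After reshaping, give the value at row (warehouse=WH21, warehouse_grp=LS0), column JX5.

Wide layout: rows indexed by warehouse and warehouse_grp, columns are the 3 distinct sku values (GW6, LK9, JX5).
Cell (warehouse=WH21, warehouse_grp=LS0, sku=JX5) draws from the long row where warehouse=WH21, warehouse_grp=LS0 and sku=JX5, which has qty=332.

332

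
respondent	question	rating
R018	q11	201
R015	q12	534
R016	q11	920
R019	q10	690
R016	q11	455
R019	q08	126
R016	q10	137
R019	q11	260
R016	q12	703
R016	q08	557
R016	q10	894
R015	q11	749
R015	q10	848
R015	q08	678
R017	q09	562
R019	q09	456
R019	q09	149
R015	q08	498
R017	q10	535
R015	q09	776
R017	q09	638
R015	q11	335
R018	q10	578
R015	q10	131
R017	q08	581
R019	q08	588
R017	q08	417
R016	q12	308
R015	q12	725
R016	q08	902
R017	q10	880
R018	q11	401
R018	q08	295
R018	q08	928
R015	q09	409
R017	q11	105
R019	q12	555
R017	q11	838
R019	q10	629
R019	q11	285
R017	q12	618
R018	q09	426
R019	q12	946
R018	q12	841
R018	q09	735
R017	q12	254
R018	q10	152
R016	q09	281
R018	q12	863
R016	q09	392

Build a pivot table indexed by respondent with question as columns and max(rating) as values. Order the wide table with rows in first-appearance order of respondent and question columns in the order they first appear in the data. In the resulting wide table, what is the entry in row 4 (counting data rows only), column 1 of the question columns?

With rows in first-appearance order of respondent, row 4 is respondent=R019. question columns in first-appearance order: q11, q12, q10, q08, q09; column 1 is q11.
Long rows with respondent=R019, question=q11: max(260, 285) = 285.

285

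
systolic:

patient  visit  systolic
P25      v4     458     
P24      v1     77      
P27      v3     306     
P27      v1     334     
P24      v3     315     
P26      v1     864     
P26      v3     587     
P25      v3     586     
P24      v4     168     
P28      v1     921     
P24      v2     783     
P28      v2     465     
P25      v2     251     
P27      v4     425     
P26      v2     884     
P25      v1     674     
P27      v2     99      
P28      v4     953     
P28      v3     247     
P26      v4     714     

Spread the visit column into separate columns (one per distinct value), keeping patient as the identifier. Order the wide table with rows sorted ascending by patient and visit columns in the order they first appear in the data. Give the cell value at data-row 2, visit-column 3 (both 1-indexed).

With rows sorted ascending by patient, row 2 is patient=P25. visit columns in first-appearance order: v4, v1, v3, v2; column 3 is v3.
Long rows with patient=P25, visit=v3: systolic = 586.

586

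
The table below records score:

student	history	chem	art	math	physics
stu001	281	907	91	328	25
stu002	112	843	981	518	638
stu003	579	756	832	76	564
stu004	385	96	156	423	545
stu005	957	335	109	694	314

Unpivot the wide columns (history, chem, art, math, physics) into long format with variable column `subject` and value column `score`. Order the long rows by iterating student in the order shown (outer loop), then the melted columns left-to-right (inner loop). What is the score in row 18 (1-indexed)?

156

25 rows total (5 × 5). Row 18: index ⌊(18-1)/5⌋ = 3 into student → stu004; (18-1) mod 5 = 2 into the melted columns → art.
So row 18 is (stu004, art, 156); score = 156.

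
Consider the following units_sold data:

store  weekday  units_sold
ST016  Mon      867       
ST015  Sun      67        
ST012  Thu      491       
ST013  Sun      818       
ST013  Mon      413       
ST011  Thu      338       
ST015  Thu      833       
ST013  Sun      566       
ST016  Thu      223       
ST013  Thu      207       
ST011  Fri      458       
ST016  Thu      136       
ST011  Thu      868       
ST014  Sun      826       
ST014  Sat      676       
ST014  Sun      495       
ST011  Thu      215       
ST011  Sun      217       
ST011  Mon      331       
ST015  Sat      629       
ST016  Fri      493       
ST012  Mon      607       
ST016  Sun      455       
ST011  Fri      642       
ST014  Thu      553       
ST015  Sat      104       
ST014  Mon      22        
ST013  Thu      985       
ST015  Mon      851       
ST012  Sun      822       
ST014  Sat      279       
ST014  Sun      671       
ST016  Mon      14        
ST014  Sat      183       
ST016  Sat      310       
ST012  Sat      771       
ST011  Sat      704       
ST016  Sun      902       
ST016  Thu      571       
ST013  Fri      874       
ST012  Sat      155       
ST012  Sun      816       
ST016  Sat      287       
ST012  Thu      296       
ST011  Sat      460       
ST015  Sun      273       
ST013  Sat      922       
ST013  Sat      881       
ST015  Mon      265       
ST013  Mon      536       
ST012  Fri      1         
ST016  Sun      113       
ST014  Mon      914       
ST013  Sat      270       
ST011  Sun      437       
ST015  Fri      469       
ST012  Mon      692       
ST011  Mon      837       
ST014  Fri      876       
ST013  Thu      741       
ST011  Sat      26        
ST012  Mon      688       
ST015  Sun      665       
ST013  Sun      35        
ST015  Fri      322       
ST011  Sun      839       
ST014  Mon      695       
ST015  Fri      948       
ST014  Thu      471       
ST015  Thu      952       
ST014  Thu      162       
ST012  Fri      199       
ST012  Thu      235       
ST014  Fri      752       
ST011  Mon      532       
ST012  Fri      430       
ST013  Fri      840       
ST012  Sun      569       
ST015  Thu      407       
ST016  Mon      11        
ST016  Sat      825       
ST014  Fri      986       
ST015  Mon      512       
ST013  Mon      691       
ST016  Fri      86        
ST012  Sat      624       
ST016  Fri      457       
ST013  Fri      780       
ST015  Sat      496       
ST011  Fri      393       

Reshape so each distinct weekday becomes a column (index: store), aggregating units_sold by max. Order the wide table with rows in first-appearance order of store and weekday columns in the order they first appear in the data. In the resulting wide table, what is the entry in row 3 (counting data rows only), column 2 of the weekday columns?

With rows in first-appearance order of store, row 3 is store=ST012. weekday columns in first-appearance order: Mon, Sun, Thu, Fri, Sat; column 2 is Sun.
Long rows with store=ST012, weekday=Sun: max(822, 816, 569) = 822.

822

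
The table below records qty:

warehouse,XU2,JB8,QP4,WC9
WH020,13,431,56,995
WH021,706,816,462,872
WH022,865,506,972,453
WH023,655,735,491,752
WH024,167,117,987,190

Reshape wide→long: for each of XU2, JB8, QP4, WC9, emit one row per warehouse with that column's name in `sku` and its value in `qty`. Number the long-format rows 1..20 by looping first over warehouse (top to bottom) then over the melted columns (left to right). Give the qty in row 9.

20 rows total (5 × 4). Row 9: index ⌊(9-1)/4⌋ = 2 into warehouse → WH022; (9-1) mod 4 = 0 into the melted columns → XU2.
So row 9 is (WH022, XU2, 865); qty = 865.

865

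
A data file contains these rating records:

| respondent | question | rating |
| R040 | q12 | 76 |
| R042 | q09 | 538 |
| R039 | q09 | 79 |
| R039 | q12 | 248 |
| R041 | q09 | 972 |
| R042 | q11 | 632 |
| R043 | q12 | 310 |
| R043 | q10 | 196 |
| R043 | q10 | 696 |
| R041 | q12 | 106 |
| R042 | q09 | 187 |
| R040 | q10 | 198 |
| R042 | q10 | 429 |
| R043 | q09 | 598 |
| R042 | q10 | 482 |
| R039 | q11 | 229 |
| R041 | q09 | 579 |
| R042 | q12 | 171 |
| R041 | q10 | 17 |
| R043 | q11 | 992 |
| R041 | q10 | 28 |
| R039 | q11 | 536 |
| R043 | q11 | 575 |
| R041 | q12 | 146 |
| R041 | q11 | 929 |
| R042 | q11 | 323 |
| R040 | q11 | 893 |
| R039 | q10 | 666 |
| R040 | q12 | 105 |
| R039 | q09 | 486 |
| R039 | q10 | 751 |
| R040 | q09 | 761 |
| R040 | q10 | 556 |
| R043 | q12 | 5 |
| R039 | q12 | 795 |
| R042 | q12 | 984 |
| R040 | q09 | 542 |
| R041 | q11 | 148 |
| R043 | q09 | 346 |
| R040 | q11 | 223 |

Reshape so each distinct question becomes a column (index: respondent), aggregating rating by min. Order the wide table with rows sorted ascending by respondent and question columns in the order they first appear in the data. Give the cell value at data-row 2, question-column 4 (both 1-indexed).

198

With rows sorted ascending by respondent, row 2 is respondent=R040. question columns in first-appearance order: q12, q09, q11, q10; column 4 is q10.
Long rows with respondent=R040, question=q10: min(198, 556) = 198.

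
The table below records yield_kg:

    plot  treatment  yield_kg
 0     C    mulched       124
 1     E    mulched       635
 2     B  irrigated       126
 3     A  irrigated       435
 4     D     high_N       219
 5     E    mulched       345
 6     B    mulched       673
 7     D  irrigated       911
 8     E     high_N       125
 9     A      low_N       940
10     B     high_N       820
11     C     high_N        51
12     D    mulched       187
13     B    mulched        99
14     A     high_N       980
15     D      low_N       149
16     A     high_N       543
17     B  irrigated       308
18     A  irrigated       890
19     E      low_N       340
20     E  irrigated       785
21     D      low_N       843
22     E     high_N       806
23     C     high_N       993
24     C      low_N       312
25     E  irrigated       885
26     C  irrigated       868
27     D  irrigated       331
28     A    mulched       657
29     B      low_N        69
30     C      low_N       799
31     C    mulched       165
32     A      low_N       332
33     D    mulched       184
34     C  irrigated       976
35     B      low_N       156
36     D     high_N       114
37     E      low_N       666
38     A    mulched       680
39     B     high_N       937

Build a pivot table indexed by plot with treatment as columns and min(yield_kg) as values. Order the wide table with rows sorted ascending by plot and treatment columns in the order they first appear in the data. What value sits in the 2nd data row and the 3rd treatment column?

820

With rows sorted ascending by plot, row 2 is plot=B. treatment columns in first-appearance order: mulched, irrigated, high_N, low_N; column 3 is high_N.
Long rows with plot=B, treatment=high_N: min(820, 937) = 820.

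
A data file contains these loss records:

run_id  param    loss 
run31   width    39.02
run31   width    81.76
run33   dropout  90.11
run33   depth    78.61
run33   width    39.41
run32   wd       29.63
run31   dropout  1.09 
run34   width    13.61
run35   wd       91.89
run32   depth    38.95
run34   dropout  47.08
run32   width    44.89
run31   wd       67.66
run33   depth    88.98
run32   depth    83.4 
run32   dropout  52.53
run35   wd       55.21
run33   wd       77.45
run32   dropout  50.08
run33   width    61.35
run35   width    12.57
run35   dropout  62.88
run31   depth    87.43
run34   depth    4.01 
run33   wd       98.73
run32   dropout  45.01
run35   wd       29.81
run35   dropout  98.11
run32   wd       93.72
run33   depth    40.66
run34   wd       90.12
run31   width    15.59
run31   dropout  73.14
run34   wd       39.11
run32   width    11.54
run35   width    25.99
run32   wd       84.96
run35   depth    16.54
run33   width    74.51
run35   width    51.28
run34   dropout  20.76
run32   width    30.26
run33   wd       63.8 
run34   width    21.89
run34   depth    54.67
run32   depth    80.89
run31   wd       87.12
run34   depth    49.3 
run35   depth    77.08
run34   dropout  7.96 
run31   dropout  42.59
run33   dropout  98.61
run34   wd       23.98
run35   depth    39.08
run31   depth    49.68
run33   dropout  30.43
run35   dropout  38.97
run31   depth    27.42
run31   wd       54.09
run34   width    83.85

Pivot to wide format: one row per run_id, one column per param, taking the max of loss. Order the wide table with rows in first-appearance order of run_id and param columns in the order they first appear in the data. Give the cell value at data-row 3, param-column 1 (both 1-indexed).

44.89

With rows in first-appearance order of run_id, row 3 is run_id=run32. param columns in first-appearance order: width, dropout, depth, wd; column 1 is width.
Long rows with run_id=run32, param=width: max(44.89, 11.54, 30.26) = 44.89.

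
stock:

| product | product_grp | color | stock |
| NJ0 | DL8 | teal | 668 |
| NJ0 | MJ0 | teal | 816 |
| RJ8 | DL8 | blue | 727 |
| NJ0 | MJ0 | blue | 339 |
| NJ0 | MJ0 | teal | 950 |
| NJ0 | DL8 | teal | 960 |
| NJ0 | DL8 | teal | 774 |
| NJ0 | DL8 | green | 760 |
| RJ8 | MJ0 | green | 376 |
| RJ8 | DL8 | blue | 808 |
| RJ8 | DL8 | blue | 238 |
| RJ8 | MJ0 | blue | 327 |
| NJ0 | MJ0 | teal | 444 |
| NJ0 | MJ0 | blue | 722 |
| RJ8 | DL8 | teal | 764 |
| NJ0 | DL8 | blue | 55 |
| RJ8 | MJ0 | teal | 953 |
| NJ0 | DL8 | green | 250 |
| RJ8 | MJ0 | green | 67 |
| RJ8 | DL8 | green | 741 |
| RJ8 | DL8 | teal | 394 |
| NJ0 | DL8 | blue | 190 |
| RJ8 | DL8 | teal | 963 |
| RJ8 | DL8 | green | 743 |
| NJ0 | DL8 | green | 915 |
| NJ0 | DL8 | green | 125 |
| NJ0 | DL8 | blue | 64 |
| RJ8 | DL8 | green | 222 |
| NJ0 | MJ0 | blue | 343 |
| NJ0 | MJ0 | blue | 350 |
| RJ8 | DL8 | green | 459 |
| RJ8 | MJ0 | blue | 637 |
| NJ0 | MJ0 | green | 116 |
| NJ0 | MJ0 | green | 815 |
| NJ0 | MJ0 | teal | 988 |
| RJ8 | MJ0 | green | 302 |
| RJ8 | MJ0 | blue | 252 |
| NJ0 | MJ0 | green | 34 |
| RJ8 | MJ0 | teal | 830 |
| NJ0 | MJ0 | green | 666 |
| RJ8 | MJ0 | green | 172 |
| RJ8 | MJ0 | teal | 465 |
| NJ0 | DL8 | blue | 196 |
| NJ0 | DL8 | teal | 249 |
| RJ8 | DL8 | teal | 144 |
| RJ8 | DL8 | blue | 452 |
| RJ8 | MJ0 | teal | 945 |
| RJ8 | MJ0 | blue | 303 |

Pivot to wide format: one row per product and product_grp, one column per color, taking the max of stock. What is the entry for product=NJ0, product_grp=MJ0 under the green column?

Rows with product=NJ0, product_grp=MJ0 and color=green: stock values are 116, 815, 34, 666.
max(116, 815, 34, 666) = 815.

815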